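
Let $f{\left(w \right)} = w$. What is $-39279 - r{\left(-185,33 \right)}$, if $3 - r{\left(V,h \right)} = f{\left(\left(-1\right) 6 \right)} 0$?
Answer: $-39282$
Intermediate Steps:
$r{\left(V,h \right)} = 3$ ($r{\left(V,h \right)} = 3 - \left(-1\right) 6 \cdot 0 = 3 - \left(-6\right) 0 = 3 - 0 = 3 + 0 = 3$)
$-39279 - r{\left(-185,33 \right)} = -39279 - 3 = -39282$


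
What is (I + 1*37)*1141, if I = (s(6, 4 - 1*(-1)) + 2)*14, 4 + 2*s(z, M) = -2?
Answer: 26243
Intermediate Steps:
s(z, M) = -3 (s(z, M) = -2 + (½)*(-2) = -2 - 1 = -3)
I = -14 (I = (-3 + 2)*14 = -1*14 = -14)
(I + 1*37)*1141 = (-14 + 1*37)*1141 = (-14 + 37)*1141 = 23*1141 = 26243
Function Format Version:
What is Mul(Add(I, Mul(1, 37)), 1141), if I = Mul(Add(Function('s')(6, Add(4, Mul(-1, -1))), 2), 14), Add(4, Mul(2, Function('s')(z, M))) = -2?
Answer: 26243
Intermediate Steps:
Function('s')(z, M) = -3 (Function('s')(z, M) = Add(-2, Mul(Rational(1, 2), -2)) = Add(-2, -1) = -3)
I = -14 (I = Mul(Add(-3, 2), 14) = Mul(-1, 14) = -14)
Mul(Add(I, Mul(1, 37)), 1141) = Mul(Add(-14, Mul(1, 37)), 1141) = Mul(Add(-14, 37), 1141) = Mul(23, 1141) = 26243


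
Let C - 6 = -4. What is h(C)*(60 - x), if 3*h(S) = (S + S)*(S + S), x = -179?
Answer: 3824/3 ≈ 1274.7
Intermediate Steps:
C = 2 (C = 6 - 4 = 2)
h(S) = 4*S²/3 (h(S) = ((S + S)*(S + S))/3 = ((2*S)*(2*S))/3 = (4*S²)/3 = 4*S²/3)
h(C)*(60 - x) = ((4/3)*2²)*(60 - 1*(-179)) = ((4/3)*4)*(60 + 179) = (16/3)*239 = 3824/3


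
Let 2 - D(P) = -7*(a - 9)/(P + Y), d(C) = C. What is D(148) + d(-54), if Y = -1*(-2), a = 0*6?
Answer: -2621/50 ≈ -52.420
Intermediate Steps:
a = 0
Y = 2
D(P) = 2 - 63/(2 + P) (D(P) = 2 - (-7)*(0 - 9)/(P + 2) = 2 - (-7)*(-9/(2 + P)) = 2 - 63/(2 + P))
D(148) + d(-54) = (-59 + 2*148)/(2 + 148) - 54 = (-59 + 296)/150 - 54 = (1/150)*237 - 54 = 79/50 - 54 = -2621/50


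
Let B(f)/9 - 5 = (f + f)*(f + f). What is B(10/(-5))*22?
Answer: 4158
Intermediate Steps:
B(f) = 45 + 36*f² (B(f) = 45 + 9*((f + f)*(f + f)) = 45 + 9*((2*f)*(2*f)) = 45 + 9*(4*f²) = 45 + 36*f²)
B(10/(-5))*22 = (45 + 36*(10/(-5))²)*22 = (45 + 36*(10*(-⅕))²)*22 = (45 + 36*(-2)²)*22 = (45 + 36*4)*22 = (45 + 144)*22 = 189*22 = 4158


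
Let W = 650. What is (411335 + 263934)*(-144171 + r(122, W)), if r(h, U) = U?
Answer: -96915282149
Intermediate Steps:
(411335 + 263934)*(-144171 + r(122, W)) = (411335 + 263934)*(-144171 + 650) = 675269*(-143521) = -96915282149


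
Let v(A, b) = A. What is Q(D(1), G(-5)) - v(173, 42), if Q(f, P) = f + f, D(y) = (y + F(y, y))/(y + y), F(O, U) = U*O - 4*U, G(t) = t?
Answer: -175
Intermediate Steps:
F(O, U) = -4*U + O*U (F(O, U) = O*U - 4*U = -4*U + O*U)
D(y) = (y + y*(-4 + y))/(2*y) (D(y) = (y + y*(-4 + y))/(y + y) = (y + y*(-4 + y))/((2*y)) = (y + y*(-4 + y))*(1/(2*y)) = (y + y*(-4 + y))/(2*y))
Q(f, P) = 2*f
Q(D(1), G(-5)) - v(173, 42) = 2*(-3/2 + (½)*1) - 1*173 = 2*(-3/2 + ½) - 173 = 2*(-1) - 173 = -2 - 173 = -175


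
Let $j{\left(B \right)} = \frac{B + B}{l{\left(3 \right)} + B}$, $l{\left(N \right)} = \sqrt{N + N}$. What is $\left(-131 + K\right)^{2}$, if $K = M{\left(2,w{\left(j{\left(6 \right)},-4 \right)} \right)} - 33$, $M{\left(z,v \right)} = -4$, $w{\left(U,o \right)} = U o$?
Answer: $28224$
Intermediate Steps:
$l{\left(N \right)} = \sqrt{2} \sqrt{N}$ ($l{\left(N \right)} = \sqrt{2 N} = \sqrt{2} \sqrt{N}$)
$j{\left(B \right)} = \frac{2 B}{B + \sqrt{6}}$ ($j{\left(B \right)} = \frac{B + B}{\sqrt{2} \sqrt{3} + B} = \frac{2 B}{\sqrt{6} + B} = \frac{2 B}{B + \sqrt{6}}$)
$K = -37$ ($K = -4 - 33 = -37$)
$\left(-131 + K\right)^{2} = \left(-131 - 37\right)^{2} = \left(-168\right)^{2} = 28224$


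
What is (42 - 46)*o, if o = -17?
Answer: 68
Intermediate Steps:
(42 - 46)*o = (42 - 46)*(-17) = -4*(-17) = 68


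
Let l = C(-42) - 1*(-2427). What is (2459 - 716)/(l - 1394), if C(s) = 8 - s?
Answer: 581/361 ≈ 1.6094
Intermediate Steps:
l = 2477 (l = (8 - 1*(-42)) - 1*(-2427) = (8 + 42) + 2427 = 50 + 2427 = 2477)
(2459 - 716)/(l - 1394) = (2459 - 716)/(2477 - 1394) = 1743/1083 = 1743*(1/1083) = 581/361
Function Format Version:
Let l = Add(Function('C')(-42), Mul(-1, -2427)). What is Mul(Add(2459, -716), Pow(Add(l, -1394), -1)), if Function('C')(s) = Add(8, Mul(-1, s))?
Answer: Rational(581, 361) ≈ 1.6094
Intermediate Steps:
l = 2477 (l = Add(Add(8, Mul(-1, -42)), Mul(-1, -2427)) = Add(Add(8, 42), 2427) = Add(50, 2427) = 2477)
Mul(Add(2459, -716), Pow(Add(l, -1394), -1)) = Mul(Add(2459, -716), Pow(Add(2477, -1394), -1)) = Mul(1743, Pow(1083, -1)) = Mul(1743, Rational(1, 1083)) = Rational(581, 361)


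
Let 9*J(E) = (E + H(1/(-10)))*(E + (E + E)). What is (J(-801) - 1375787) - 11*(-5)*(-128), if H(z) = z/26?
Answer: -303929333/260 ≈ -1.1690e+6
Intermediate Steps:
H(z) = z/26 (H(z) = z*(1/26) = z/26)
J(E) = E*(-1/260 + E)/3 (J(E) = ((E + (1/26)/(-10))*(E + (E + E)))/9 = ((E + (1/26)*(-⅒))*(E + 2*E))/9 = ((E - 1/260)*(3*E))/9 = ((-1/260 + E)*(3*E))/9 = (3*E*(-1/260 + E))/9 = E*(-1/260 + E)/3)
(J(-801) - 1375787) - 11*(-5)*(-128) = ((1/780)*(-801)*(-1 + 260*(-801)) - 1375787) - 11*(-5)*(-128) = ((1/780)*(-801)*(-1 - 208260) - 1375787) + 55*(-128) = ((1/780)*(-801)*(-208261) - 1375787) - 7040 = (55605687/260 - 1375787) - 7040 = -302098933/260 - 7040 = -303929333/260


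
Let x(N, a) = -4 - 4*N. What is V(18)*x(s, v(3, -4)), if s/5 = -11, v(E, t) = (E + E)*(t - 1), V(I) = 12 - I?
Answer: -1296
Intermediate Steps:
v(E, t) = 2*E*(-1 + t) (v(E, t) = (2*E)*(-1 + t) = 2*E*(-1 + t))
s = -55 (s = 5*(-11) = -55)
V(18)*x(s, v(3, -4)) = (12 - 1*18)*(-4 - 4*(-55)) = (12 - 18)*(-4 + 220) = -6*216 = -1296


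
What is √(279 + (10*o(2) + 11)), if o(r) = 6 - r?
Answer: √330 ≈ 18.166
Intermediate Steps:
√(279 + (10*o(2) + 11)) = √(279 + (10*(6 - 1*2) + 11)) = √(279 + (10*(6 - 2) + 11)) = √(279 + (10*4 + 11)) = √(279 + (40 + 11)) = √(279 + 51) = √330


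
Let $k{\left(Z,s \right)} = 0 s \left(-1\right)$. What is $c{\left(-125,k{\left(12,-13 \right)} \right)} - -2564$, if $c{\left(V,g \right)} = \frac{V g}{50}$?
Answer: $2564$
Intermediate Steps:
$k{\left(Z,s \right)} = 0$ ($k{\left(Z,s \right)} = 0 \left(-1\right) = 0$)
$c{\left(V,g \right)} = \frac{V g}{50}$ ($c{\left(V,g \right)} = V g \frac{1}{50} = \frac{V g}{50}$)
$c{\left(-125,k{\left(12,-13 \right)} \right)} - -2564 = \frac{1}{50} \left(-125\right) 0 - -2564 = 0 + 2564 = 2564$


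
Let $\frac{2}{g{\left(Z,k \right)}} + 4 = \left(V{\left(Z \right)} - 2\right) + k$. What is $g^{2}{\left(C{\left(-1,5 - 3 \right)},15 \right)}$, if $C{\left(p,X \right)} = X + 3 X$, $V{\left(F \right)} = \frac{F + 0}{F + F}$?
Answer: $\frac{16}{361} \approx 0.044321$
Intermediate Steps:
$V{\left(F \right)} = \frac{1}{2}$ ($V{\left(F \right)} = \frac{F}{2 F} = F \frac{1}{2 F} = \frac{1}{2}$)
$C{\left(p,X \right)} = 4 X$
$g{\left(Z,k \right)} = \frac{2}{- \frac{11}{2} + k}$ ($g{\left(Z,k \right)} = \frac{2}{-4 + \left(\left(\frac{1}{2} - 2\right) + k\right)} = \frac{2}{-4 + \left(- \frac{3}{2} + k\right)} = \frac{2}{- \frac{11}{2} + k}$)
$g^{2}{\left(C{\left(-1,5 - 3 \right)},15 \right)} = \left(\frac{4}{-11 + 2 \cdot 15}\right)^{2} = \left(\frac{4}{-11 + 30}\right)^{2} = \left(\frac{4}{19}\right)^{2} = \frac{16}{361}$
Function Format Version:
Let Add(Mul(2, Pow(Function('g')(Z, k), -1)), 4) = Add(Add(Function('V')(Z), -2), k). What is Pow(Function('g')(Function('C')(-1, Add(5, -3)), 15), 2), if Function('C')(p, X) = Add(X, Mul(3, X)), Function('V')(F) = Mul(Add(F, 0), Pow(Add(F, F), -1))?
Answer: Rational(16, 361) ≈ 0.044321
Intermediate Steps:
Function('V')(F) = Rational(1, 2) (Function('V')(F) = Mul(F, Pow(Mul(2, F), -1)) = Mul(F, Mul(Rational(1, 2), Pow(F, -1))) = Rational(1, 2))
Function('C')(p, X) = Mul(4, X)
Function('g')(Z, k) = Mul(2, Pow(Add(Rational(-11, 2), k), -1)) (Function('g')(Z, k) = Mul(2, Pow(Add(-4, Add(Add(Rational(1, 2), -2), k)), -1)) = Mul(2, Pow(Add(-4, Add(Rational(-3, 2), k)), -1)) = Mul(2, Pow(Add(Rational(-11, 2), k), -1)))
Pow(Function('g')(Function('C')(-1, Add(5, -3)), 15), 2) = Pow(Mul(4, Pow(Add(-11, Mul(2, 15)), -1)), 2) = Pow(Mul(4, Pow(Add(-11, 30), -1)), 2) = Pow(Mul(4, Pow(19, -1)), 2) = Pow(Mul(4, Rational(1, 19)), 2) = Pow(Rational(4, 19), 2) = Rational(16, 361)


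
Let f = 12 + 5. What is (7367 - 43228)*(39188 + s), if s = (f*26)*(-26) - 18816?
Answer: -318445680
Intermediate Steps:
f = 17
s = -30308 (s = (17*26)*(-26) - 18816 = 442*(-26) - 18816 = -11492 - 18816 = -30308)
(7367 - 43228)*(39188 + s) = (7367 - 43228)*(39188 - 30308) = -35861*8880 = -318445680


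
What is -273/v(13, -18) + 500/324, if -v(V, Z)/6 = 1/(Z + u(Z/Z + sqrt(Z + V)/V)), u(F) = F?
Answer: -125057/162 + 7*I*sqrt(5)/2 ≈ -771.96 + 7.8262*I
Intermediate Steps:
v(V, Z) = -6/(1 + Z + sqrt(V + Z)/V) (v(V, Z) = -6/(Z + (Z/Z + sqrt(Z + V)/V)) = -6/(Z + (1 + sqrt(V + Z)/V)) = -6/(1 + Z + sqrt(V + Z)/V))
-273/v(13, -18) + 500/324 = -(1547/2 - 7*sqrt(13 - 18)/2) + 500/324 = -(1547/2 - 7*I*sqrt(5)/2) + 500*(1/324) = -(1547/2 - 7*I*sqrt(5)/2) + 125/81 = -273*(17/6 - I*sqrt(5)/78) + 125/81 = (-1547/2 + 7*I*sqrt(5)/2) + 125/81 = -125057/162 + 7*I*sqrt(5)/2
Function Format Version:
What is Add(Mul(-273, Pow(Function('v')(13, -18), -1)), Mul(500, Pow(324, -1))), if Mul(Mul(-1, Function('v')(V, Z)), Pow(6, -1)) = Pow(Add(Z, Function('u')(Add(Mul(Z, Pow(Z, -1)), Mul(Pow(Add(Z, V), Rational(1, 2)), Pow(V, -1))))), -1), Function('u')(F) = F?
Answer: Add(Rational(-125057, 162), Mul(Rational(7, 2), I, Pow(5, Rational(1, 2)))) ≈ Add(-771.96, Mul(7.8262, I))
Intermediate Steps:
Function('v')(V, Z) = Mul(-6, Pow(Add(1, Z, Mul(Pow(V, -1), Pow(Add(V, Z), Rational(1, 2)))), -1)) (Function('v')(V, Z) = Mul(-6, Pow(Add(Z, Add(Mul(Z, Pow(Z, -1)), Mul(Pow(Add(Z, V), Rational(1, 2)), Pow(V, -1)))), -1)) = Mul(-6, Pow(Add(Z, Add(1, Mul(Pow(Add(V, Z), Rational(1, 2)), Pow(V, -1)))), -1)) = Mul(-6, Pow(Add(Z, Add(1, Mul(Pow(V, -1), Pow(Add(V, Z), Rational(1, 2))))), -1)) = Mul(-6, Pow(Add(1, Z, Mul(Pow(V, -1), Pow(Add(V, Z), Rational(1, 2)))), -1)))
Add(Mul(-273, Pow(Function('v')(13, -18), -1)), Mul(500, Pow(324, -1))) = Add(Mul(-273, Pow(Mul(-6, 13, Pow(Add(13, Pow(Add(13, -18), Rational(1, 2)), Mul(13, -18)), -1)), -1)), Mul(500, Pow(324, -1))) = Add(Mul(-273, Pow(Mul(-6, 13, Pow(Add(13, Pow(-5, Rational(1, 2)), -234), -1)), -1)), Mul(500, Rational(1, 324))) = Add(Mul(-273, Pow(Mul(-6, 13, Pow(Add(13, Mul(I, Pow(5, Rational(1, 2))), -234), -1)), -1)), Rational(125, 81)) = Add(Mul(-273, Pow(Mul(-6, 13, Pow(Add(-221, Mul(I, Pow(5, Rational(1, 2)))), -1)), -1)), Rational(125, 81)) = Add(Mul(-273, Pow(Mul(-78, Pow(Add(-221, Mul(I, Pow(5, Rational(1, 2)))), -1)), -1)), Rational(125, 81)) = Add(Mul(-273, Add(Rational(17, 6), Mul(Rational(-1, 78), I, Pow(5, Rational(1, 2))))), Rational(125, 81)) = Add(Add(Rational(-1547, 2), Mul(Rational(7, 2), I, Pow(5, Rational(1, 2)))), Rational(125, 81)) = Add(Rational(-125057, 162), Mul(Rational(7, 2), I, Pow(5, Rational(1, 2))))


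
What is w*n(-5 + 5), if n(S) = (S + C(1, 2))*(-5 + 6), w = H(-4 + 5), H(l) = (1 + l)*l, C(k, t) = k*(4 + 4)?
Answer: 16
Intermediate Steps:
C(k, t) = 8*k (C(k, t) = k*8 = 8*k)
H(l) = l*(1 + l)
w = 2 (w = (-4 + 5)*(1 + (-4 + 5)) = 1*(1 + 1) = 1*2 = 2)
n(S) = 8 + S (n(S) = (S + 8*1)*(-5 + 6) = (S + 8)*1 = (8 + S)*1 = 8 + S)
w*n(-5 + 5) = 2*(8 + (-5 + 5)) = 2*(8 + 0) = 2*8 = 16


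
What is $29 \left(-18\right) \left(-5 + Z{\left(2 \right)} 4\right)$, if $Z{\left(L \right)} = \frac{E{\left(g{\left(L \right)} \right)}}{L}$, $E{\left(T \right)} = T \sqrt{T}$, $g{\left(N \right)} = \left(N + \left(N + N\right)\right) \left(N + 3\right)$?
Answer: $2610 - 31320 \sqrt{30} \approx -1.6894 \cdot 10^{5}$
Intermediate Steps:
$g{\left(N \right)} = 3 N \left(3 + N\right)$ ($g{\left(N \right)} = \left(N + 2 N\right) \left(3 + N\right) = 3 N \left(3 + N\right)$)
$E{\left(T \right)} = T^{\frac{3}{2}}$
$Z{\left(L \right)} = \frac{3 \sqrt{3} \left(L \left(3 + L\right)\right)^{\frac{3}{2}}}{L}$ ($Z{\left(L \right)} = \frac{\left(3 L \left(3 + L\right)\right)^{\frac{3}{2}}}{L} = \frac{3 \sqrt{3} \left(L \left(3 + L\right)\right)^{\frac{3}{2}}}{L}$)
$29 \left(-18\right) \left(-5 + Z{\left(2 \right)} 4\right) = 29 \left(-18\right) \left(-5 + \frac{3 \sqrt{3} \left(2 \left(3 + 2\right)\right)^{\frac{3}{2}}}{2} \cdot 4\right) = - 522 \left(-5 + 3 \sqrt{3} \cdot \frac{1}{2} \left(2 \cdot 5\right)^{\frac{3}{2}} \cdot 4\right) = - 522 \left(-5 + 3 \sqrt{3} \cdot \frac{1}{2} \cdot 10^{\frac{3}{2}} \cdot 4\right) = - 522 \left(-5 + 3 \sqrt{3} \cdot \frac{1}{2} \cdot 10 \sqrt{10} \cdot 4\right) = - 522 \left(-5 + 15 \sqrt{30} \cdot 4\right) = - 522 \left(-5 + 60 \sqrt{30}\right) = 2610 - 31320 \sqrt{30}$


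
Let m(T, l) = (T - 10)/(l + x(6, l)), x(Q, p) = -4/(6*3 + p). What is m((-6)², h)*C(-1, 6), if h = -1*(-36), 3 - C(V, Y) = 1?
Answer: 702/485 ≈ 1.4474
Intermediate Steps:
C(V, Y) = 2 (C(V, Y) = 3 - 1*1 = 3 - 1 = 2)
x(Q, p) = -4/(18 + p)
h = 36
m(T, l) = (-10 + T)/(l - 4/(18 + l)) (m(T, l) = (T - 10)/(l - 4/(18 + l)) = (-10 + T)/(l - 4/(18 + l)))
m((-6)², h)*C(-1, 6) = ((-10 + (-6)²)*(18 + 36)/(-4 + 36*(18 + 36)))*2 = ((-10 + 36)*54/(-4 + 36*54))*2 = (26*54/(-4 + 1944))*2 = (26*54/1940)*2 = ((1/1940)*26*54)*2 = (351/485)*2 = 702/485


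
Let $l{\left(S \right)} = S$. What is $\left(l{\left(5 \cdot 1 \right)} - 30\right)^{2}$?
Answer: $625$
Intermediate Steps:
$\left(l{\left(5 \cdot 1 \right)} - 30\right)^{2} = \left(5 \cdot 1 - 30\right)^{2} = \left(5 - 30\right)^{2} = \left(-25\right)^{2} = 625$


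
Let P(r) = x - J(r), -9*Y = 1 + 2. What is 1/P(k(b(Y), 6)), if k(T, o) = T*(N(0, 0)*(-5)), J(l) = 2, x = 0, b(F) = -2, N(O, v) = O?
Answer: -1/2 ≈ -0.50000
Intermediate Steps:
Y = -1/3 (Y = -(1 + 2)/9 = -1/9*3 = -1/3 ≈ -0.33333)
k(T, o) = 0 (k(T, o) = T*(0*(-5)) = T*0 = 0)
P(r) = -2 (P(r) = 0 - 1*2 = 0 - 2 = -2)
1/P(k(b(Y), 6)) = 1/(-2) = -1/2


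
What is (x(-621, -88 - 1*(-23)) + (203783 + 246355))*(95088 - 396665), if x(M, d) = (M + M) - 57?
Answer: -135359519103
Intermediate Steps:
x(M, d) = -57 + 2*M (x(M, d) = 2*M - 57 = -57 + 2*M)
(x(-621, -88 - 1*(-23)) + (203783 + 246355))*(95088 - 396665) = ((-57 + 2*(-621)) + (203783 + 246355))*(95088 - 396665) = ((-57 - 1242) + 450138)*(-301577) = (-1299 + 450138)*(-301577) = 448839*(-301577) = -135359519103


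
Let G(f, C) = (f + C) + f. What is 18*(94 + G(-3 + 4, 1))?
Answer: 1746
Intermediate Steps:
G(f, C) = C + 2*f (G(f, C) = (C + f) + f = C + 2*f)
18*(94 + G(-3 + 4, 1)) = 18*(94 + (1 + 2*(-3 + 4))) = 18*(94 + (1 + 2*1)) = 18*(94 + (1 + 2)) = 18*(94 + 3) = 18*97 = 1746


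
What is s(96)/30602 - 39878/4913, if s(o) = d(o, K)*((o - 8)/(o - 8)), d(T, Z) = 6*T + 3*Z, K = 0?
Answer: -608758334/75173813 ≈ -8.0980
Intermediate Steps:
d(T, Z) = 3*Z + 6*T
s(o) = 6*o (s(o) = (3*0 + 6*o)*((o - 8)/(o - 8)) = (0 + 6*o)*((-8 + o)/(-8 + o)) = (6*o)*1 = 6*o)
s(96)/30602 - 39878/4913 = (6*96)/30602 - 39878/4913 = 576*(1/30602) - 39878*1/4913 = 288/15301 - 39878/4913 = -608758334/75173813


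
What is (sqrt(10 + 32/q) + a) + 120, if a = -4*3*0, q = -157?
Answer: 120 + sqrt(241466)/157 ≈ 123.13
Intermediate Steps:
a = 0 (a = -12*0 = 0)
(sqrt(10 + 32/q) + a) + 120 = (sqrt(10 + 32/(-157)) + 0) + 120 = (sqrt(10 + 32*(-1/157)) + 0) + 120 = (sqrt(10 - 32/157) + 0) + 120 = (sqrt(1538/157) + 0) + 120 = (sqrt(241466)/157 + 0) + 120 = sqrt(241466)/157 + 120 = 120 + sqrt(241466)/157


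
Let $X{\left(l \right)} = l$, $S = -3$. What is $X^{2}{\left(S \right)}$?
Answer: $9$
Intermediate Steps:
$X^{2}{\left(S \right)} = \left(-3\right)^{2} = 9$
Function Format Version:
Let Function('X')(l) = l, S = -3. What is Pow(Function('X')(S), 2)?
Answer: 9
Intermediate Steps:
Pow(Function('X')(S), 2) = Pow(-3, 2) = 9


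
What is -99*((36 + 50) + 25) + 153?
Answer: -10836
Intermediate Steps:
-99*((36 + 50) + 25) + 153 = -99*(86 + 25) + 153 = -99*111 + 153 = -10989 + 153 = -10836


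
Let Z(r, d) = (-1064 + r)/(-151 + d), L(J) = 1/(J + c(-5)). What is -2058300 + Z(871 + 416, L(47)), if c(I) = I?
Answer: -13051689666/6341 ≈ -2.0583e+6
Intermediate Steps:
L(J) = 1/(-5 + J) (L(J) = 1/(J - 5) = 1/(-5 + J))
Z(r, d) = (-1064 + r)/(-151 + d)
-2058300 + Z(871 + 416, L(47)) = -2058300 + (-1064 + (871 + 416))/(-151 + 1/(-5 + 47)) = -2058300 + (-1064 + 1287)/(-151 + 1/42) = -2058300 + 223/(-151 + 1/42) = -2058300 + 223/(-6341/42) = -2058300 - 42/6341*223 = -2058300 - 9366/6341 = -13051689666/6341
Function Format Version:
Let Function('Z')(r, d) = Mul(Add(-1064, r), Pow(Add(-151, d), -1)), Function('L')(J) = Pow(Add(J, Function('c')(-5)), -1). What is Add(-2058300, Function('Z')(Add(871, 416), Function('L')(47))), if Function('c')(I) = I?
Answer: Rational(-13051689666, 6341) ≈ -2.0583e+6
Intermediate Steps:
Function('L')(J) = Pow(Add(-5, J), -1) (Function('L')(J) = Pow(Add(J, -5), -1) = Pow(Add(-5, J), -1))
Function('Z')(r, d) = Mul(Pow(Add(-151, d), -1), Add(-1064, r))
Add(-2058300, Function('Z')(Add(871, 416), Function('L')(47))) = Add(-2058300, Mul(Pow(Add(-151, Pow(Add(-5, 47), -1)), -1), Add(-1064, Add(871, 416)))) = Add(-2058300, Mul(Pow(Add(-151, Pow(42, -1)), -1), Add(-1064, 1287))) = Add(-2058300, Mul(Pow(Add(-151, Rational(1, 42)), -1), 223)) = Add(-2058300, Mul(Pow(Rational(-6341, 42), -1), 223)) = Add(-2058300, Mul(Rational(-42, 6341), 223)) = Add(-2058300, Rational(-9366, 6341)) = Rational(-13051689666, 6341)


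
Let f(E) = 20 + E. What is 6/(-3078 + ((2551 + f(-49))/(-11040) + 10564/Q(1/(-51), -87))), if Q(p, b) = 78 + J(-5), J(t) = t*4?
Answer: -960480/463606169 ≈ -0.0020718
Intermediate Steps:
J(t) = 4*t
Q(p, b) = 58 (Q(p, b) = 78 + 4*(-5) = 78 - 20 = 58)
6/(-3078 + ((2551 + f(-49))/(-11040) + 10564/Q(1/(-51), -87))) = 6/(-3078 + ((2551 + (20 - 49))/(-11040) + 10564/58)) = 6/(-3078 + ((2551 - 29)*(-1/11040) + 10564*(1/58))) = 6/(-3078 + (2522*(-1/11040) + 5282/29)) = 6/(-3078 + (-1261/5520 + 5282/29)) = 6/(-3078 + 29120071/160080) = 6/(-463606169/160080) = -160080/463606169*6 = -960480/463606169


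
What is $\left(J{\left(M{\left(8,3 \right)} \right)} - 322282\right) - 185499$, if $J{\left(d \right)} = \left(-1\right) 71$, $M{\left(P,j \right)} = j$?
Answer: $-507852$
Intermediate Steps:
$J{\left(d \right)} = -71$
$\left(J{\left(M{\left(8,3 \right)} \right)} - 322282\right) - 185499 = \left(-71 - 322282\right) - 185499 = -322353 - 185499 = -507852$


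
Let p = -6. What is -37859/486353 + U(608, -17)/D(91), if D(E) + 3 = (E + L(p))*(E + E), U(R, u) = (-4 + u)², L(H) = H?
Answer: -21828440/442495403 ≈ -0.049330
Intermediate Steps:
D(E) = -3 + 2*E*(-6 + E) (D(E) = -3 + (E - 6)*(E + E) = -3 + (-6 + E)*(2*E) = -3 + 2*E*(-6 + E))
-37859/486353 + U(608, -17)/D(91) = -37859/486353 + (-4 - 17)²/(-3 - 12*91 + 2*91²) = -37859*1/486353 + (-21)²/(-3 - 1092 + 2*8281) = -2227/28609 + 441/(-3 - 1092 + 16562) = -2227/28609 + 441/15467 = -21828440/442495403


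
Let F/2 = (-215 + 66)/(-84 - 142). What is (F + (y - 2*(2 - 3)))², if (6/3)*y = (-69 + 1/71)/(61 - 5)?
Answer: 1474434633169/201859706944 ≈ 7.3043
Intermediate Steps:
F = 149/113 (F = 2*((-215 + 66)/(-84 - 142)) = 2*(-149/(-226)) = 2*(-149*(-1/226)) = 2*(149/226) = 149/113 ≈ 1.3186)
y = -2449/3976 (y = ((-69 + 1/71)/(61 - 5))/2 = ((-69 + 1/71)/56)/2 = (-4898/71*1/56)/2 = (½)*(-2449/1988) = -2449/3976 ≈ -0.61595)
(F + (y - 2*(2 - 3)))² = (149/113 + (-2449/3976 - 2*(2 - 3)))² = (149/113 + (-2449/3976 - 2*(-1)))² = (149/113 + (-2449/3976 + 2))² = (149/113 + 5503/3976)² = (1214263/449288)² = 1474434633169/201859706944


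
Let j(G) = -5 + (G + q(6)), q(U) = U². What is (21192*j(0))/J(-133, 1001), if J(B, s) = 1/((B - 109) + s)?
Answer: 498626568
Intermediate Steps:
j(G) = 31 + G (j(G) = -5 + (G + 6²) = -5 + (G + 36) = -5 + (36 + G) = 31 + G)
J(B, s) = 1/(-109 + B + s) (J(B, s) = 1/((-109 + B) + s) = 1/(-109 + B + s))
(21192*j(0))/J(-133, 1001) = (21192*(31 + 0))/(1/(-109 - 133 + 1001)) = (21192*31)/(1/759) = 656952/(1/759) = 656952*759 = 498626568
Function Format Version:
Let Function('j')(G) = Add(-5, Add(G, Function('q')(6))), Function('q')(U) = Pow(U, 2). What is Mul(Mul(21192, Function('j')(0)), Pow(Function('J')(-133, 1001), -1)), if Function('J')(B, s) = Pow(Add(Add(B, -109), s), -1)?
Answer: 498626568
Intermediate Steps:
Function('j')(G) = Add(31, G) (Function('j')(G) = Add(-5, Add(G, Pow(6, 2))) = Add(-5, Add(G, 36)) = Add(-5, Add(36, G)) = Add(31, G))
Function('J')(B, s) = Pow(Add(-109, B, s), -1) (Function('J')(B, s) = Pow(Add(Add(-109, B), s), -1) = Pow(Add(-109, B, s), -1))
Mul(Mul(21192, Function('j')(0)), Pow(Function('J')(-133, 1001), -1)) = Mul(Mul(21192, Add(31, 0)), Pow(Pow(Add(-109, -133, 1001), -1), -1)) = Mul(Mul(21192, 31), Pow(Pow(759, -1), -1)) = Mul(656952, Pow(Rational(1, 759), -1)) = Mul(656952, 759) = 498626568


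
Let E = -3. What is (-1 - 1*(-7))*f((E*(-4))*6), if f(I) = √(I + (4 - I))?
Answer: 12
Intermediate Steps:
f(I) = 2 (f(I) = √4 = 2)
(-1 - 1*(-7))*f((E*(-4))*6) = (-1 - 1*(-7))*2 = (-1 + 7)*2 = 6*2 = 12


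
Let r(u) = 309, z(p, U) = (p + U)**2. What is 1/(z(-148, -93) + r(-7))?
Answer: 1/58390 ≈ 1.7126e-5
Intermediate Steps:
z(p, U) = (U + p)**2
1/(z(-148, -93) + r(-7)) = 1/((-93 - 148)**2 + 309) = 1/((-241)**2 + 309) = 1/(58081 + 309) = 1/58390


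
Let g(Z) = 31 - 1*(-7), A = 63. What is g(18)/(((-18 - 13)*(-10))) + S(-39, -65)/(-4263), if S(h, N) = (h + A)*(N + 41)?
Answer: 56759/220255 ≈ 0.25770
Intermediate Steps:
g(Z) = 38 (g(Z) = 31 + 7 = 38)
S(h, N) = (41 + N)*(63 + h) (S(h, N) = (h + 63)*(N + 41) = (63 + h)*(41 + N) = (41 + N)*(63 + h))
g(18)/(((-18 - 13)*(-10))) + S(-39, -65)/(-4263) = 38/(((-18 - 13)*(-10))) + (2583 + 41*(-39) + 63*(-65) - 65*(-39))/(-4263) = 38/((-31*(-10))) + (2583 - 1599 - 4095 + 2535)*(-1/4263) = 38/310 - 576*(-1/4263) = 38*(1/310) + 192/1421 = 19/155 + 192/1421 = 56759/220255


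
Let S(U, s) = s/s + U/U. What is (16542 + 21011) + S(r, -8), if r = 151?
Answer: 37555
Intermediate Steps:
S(U, s) = 2 (S(U, s) = 1 + 1 = 2)
(16542 + 21011) + S(r, -8) = (16542 + 21011) + 2 = 37553 + 2 = 37555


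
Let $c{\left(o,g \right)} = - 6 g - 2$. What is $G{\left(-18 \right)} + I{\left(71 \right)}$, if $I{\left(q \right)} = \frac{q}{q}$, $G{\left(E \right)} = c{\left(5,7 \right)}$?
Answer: $-43$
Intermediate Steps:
$c{\left(o,g \right)} = -2 - 6 g$
$G{\left(E \right)} = -44$ ($G{\left(E \right)} = -2 - 42 = -44$)
$I{\left(q \right)} = 1$
$G{\left(-18 \right)} + I{\left(71 \right)} = -44 + 1 = -43$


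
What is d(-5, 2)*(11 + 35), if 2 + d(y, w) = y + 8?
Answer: 46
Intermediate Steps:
d(y, w) = 6 + y (d(y, w) = -2 + (y + 8) = -2 + (8 + y) = 6 + y)
d(-5, 2)*(11 + 35) = (6 - 5)*(11 + 35) = 1*46 = 46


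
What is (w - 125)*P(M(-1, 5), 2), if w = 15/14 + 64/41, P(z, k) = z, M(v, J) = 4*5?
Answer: -702390/287 ≈ -2447.4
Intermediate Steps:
M(v, J) = 20
w = 1511/574 (w = 15*(1/14) + 64*(1/41) = 15/14 + 64/41 = 1511/574 ≈ 2.6324)
(w - 125)*P(M(-1, 5), 2) = (1511/574 - 125)*20 = -70239/574*20 = -702390/287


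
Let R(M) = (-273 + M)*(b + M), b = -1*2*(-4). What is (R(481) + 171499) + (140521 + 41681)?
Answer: 455413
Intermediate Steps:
b = 8 (b = -2*(-4) = 8)
R(M) = (-273 + M)*(8 + M)
(R(481) + 171499) + (140521 + 41681) = ((-2184 + 481² - 265*481) + 171499) + (140521 + 41681) = ((-2184 + 231361 - 127465) + 171499) + 182202 = (101712 + 171499) + 182202 = 273211 + 182202 = 455413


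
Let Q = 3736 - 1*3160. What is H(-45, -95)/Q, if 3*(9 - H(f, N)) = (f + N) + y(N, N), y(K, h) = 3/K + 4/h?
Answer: 248/2565 ≈ 0.096686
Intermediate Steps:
H(f, N) = 9 - 7/(3*N) - N/3 - f/3 (H(f, N) = 9 - ((f + N) + (3/N + 4/N))/3 = 9 - ((N + f) + 7/N)/3 = 9 - (N + f + 7/N)/3 = 9 + (-7/(3*N) - N/3 - f/3) = 9 - 7/(3*N) - N/3 - f/3)
Q = 576 (Q = 3736 - 3160 = 576)
H(-45, -95)/Q = ((⅓)*(-7 - 95*(27 - 1*(-95) - 1*(-45)))/(-95))/576 = ((⅓)*(-1/95)*(-7 - 95*(27 + 95 + 45)))*(1/576) = ((⅓)*(-1/95)*(-7 - 95*167))*(1/576) = ((⅓)*(-1/95)*(-7 - 15865))*(1/576) = ((⅓)*(-1/95)*(-15872))*(1/576) = (15872/285)*(1/576) = 248/2565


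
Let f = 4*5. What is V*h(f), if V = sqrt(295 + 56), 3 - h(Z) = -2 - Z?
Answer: 75*sqrt(39) ≈ 468.38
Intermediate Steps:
f = 20
h(Z) = 5 + Z (h(Z) = 3 - (-2 - Z) = 3 + (2 + Z) = 5 + Z)
V = 3*sqrt(39) (V = sqrt(351) = 3*sqrt(39) ≈ 18.735)
V*h(f) = (3*sqrt(39))*(5 + 20) = (3*sqrt(39))*25 = 75*sqrt(39)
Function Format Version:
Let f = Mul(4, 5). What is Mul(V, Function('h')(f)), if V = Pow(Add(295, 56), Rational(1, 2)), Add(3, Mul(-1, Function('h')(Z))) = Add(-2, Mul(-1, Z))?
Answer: Mul(75, Pow(39, Rational(1, 2))) ≈ 468.38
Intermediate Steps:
f = 20
Function('h')(Z) = Add(5, Z) (Function('h')(Z) = Add(3, Mul(-1, Add(-2, Mul(-1, Z)))) = Add(3, Add(2, Z)) = Add(5, Z))
V = Mul(3, Pow(39, Rational(1, 2))) (V = Pow(351, Rational(1, 2)) = Mul(3, Pow(39, Rational(1, 2))) ≈ 18.735)
Mul(V, Function('h')(f)) = Mul(Mul(3, Pow(39, Rational(1, 2))), Add(5, 20)) = Mul(Mul(3, Pow(39, Rational(1, 2))), 25) = Mul(75, Pow(39, Rational(1, 2)))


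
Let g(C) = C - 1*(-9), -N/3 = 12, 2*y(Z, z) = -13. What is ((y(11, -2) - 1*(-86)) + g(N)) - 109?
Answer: -113/2 ≈ -56.500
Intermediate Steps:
y(Z, z) = -13/2 (y(Z, z) = (½)*(-13) = -13/2)
N = -36 (N = -3*12 = -36)
g(C) = 9 + C (g(C) = C + 9 = 9 + C)
((y(11, -2) - 1*(-86)) + g(N)) - 109 = ((-13/2 - 1*(-86)) + (9 - 36)) - 109 = ((-13/2 + 86) - 27) - 109 = (159/2 - 27) - 109 = 105/2 - 109 = -113/2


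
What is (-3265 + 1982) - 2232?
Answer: -3515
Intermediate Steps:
(-3265 + 1982) - 2232 = -1283 - 2232 = -3515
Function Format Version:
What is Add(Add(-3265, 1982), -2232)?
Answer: -3515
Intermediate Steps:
Add(Add(-3265, 1982), -2232) = Add(-1283, -2232) = -3515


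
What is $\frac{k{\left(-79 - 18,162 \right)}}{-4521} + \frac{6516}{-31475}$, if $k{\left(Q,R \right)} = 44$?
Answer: $- \frac{2803976}{12936225} \approx -0.21675$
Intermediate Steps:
$\frac{k{\left(-79 - 18,162 \right)}}{-4521} + \frac{6516}{-31475} = \frac{44}{-4521} + \frac{6516}{-31475} = 44 \left(- \frac{1}{4521}\right) + 6516 \left(- \frac{1}{31475}\right) = - \frac{4}{411} - \frac{6516}{31475} = - \frac{2803976}{12936225}$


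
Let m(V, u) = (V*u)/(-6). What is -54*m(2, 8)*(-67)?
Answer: -9648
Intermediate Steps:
m(V, u) = -V*u/6 (m(V, u) = (V*u)*(-1/6) = -V*u/6)
-54*m(2, 8)*(-67) = -(-9)*2*8*(-67) = -54*(-8/3)*(-67) = 144*(-67) = -9648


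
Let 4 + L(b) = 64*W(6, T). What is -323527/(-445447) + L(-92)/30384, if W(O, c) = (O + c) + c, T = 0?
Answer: 2499828557/3383615412 ≈ 0.73880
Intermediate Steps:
W(O, c) = O + 2*c
L(b) = 380 (L(b) = -4 + 64*(6 + 2*0) = -4 + 64*(6 + 0) = -4 + 64*6 = -4 + 384 = 380)
-323527/(-445447) + L(-92)/30384 = -323527/(-445447) + 380/30384 = -323527*(-1/445447) + 380*(1/30384) = 323527/445447 + 95/7596 = 2499828557/3383615412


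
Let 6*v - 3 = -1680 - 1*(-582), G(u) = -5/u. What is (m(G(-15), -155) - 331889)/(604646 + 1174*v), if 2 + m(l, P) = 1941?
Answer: -329950/390391 ≈ -0.84518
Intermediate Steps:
v = -365/2 (v = ½ + (-1680 - 1*(-582))/6 = ½ + (-1680 + 582)/6 = ½ + (⅙)*(-1098) = ½ - 183 = -365/2 ≈ -182.50)
m(l, P) = 1939 (m(l, P) = -2 + 1941 = 1939)
(m(G(-15), -155) - 331889)/(604646 + 1174*v) = (1939 - 331889)/(604646 + 1174*(-365/2)) = -329950/(604646 - 214255) = -329950/390391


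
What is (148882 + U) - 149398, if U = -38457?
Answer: -38973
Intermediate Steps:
(148882 + U) - 149398 = (148882 - 38457) - 149398 = 110425 - 149398 = -38973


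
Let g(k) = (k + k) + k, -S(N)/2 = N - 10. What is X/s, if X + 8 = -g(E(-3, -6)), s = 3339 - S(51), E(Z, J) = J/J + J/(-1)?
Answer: -29/3421 ≈ -0.0084770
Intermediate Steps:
S(N) = 20 - 2*N (S(N) = -2*(N - 10) = -2*(-10 + N) = 20 - 2*N)
E(Z, J) = 1 - J (E(Z, J) = 1 + J*(-1) = 1 - J)
g(k) = 3*k (g(k) = 2*k + k = 3*k)
s = 3421 (s = 3339 - (20 - 2*51) = 3339 - (20 - 102) = 3339 - 1*(-82) = 3339 + 82 = 3421)
X = -29 (X = -8 - 3*(1 - 1*(-6)) = -8 - 3*(1 + 6) = -8 - 3*7 = -8 - 1*21 = -8 - 21 = -29)
X/s = -29/3421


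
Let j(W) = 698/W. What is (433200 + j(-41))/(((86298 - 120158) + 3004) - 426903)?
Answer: -17760502/18768119 ≈ -0.94631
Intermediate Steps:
(433200 + j(-41))/(((86298 - 120158) + 3004) - 426903) = (433200 + 698/(-41))/(((86298 - 120158) + 3004) - 426903) = (433200 + 698*(-1/41))/((-33860 + 3004) - 426903) = (433200 - 698/41)/(-30856 - 426903) = (17760502/41)/(-457759) = (17760502/41)*(-1/457759) = -17760502/18768119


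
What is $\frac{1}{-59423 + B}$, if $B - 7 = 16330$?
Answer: $- \frac{1}{43086} \approx -2.3209 \cdot 10^{-5}$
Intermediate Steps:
$B = 16337$ ($B = 7 + 16330 = 16337$)
$\frac{1}{-59423 + B} = \frac{1}{-59423 + 16337} = \frac{1}{-43086} = - \frac{1}{43086}$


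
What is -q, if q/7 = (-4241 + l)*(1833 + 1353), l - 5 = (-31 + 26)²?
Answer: 93913722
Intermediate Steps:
l = 30 (l = 5 + (-31 + 26)² = 5 + (-5)² = 5 + 25 = 30)
q = -93913722 (q = 7*((-4241 + 30)*(1833 + 1353)) = 7*(-4211*3186) = 7*(-13416246) = -93913722)
-q = -1*(-93913722) = 93913722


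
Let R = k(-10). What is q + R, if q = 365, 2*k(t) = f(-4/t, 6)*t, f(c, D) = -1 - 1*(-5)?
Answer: 345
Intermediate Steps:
f(c, D) = 4 (f(c, D) = -1 + 5 = 4)
k(t) = 2*t (k(t) = (4*t)/2 = 2*t)
R = -20 (R = 2*(-10) = -20)
q + R = 365 - 20 = 345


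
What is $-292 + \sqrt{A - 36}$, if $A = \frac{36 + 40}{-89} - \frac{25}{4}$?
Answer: $-292 + \frac{3 i \sqrt{151745}}{178} \approx -292.0 + 6.5654 i$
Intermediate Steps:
$A = - \frac{2529}{356}$ ($A = 76 \left(- \frac{1}{89}\right) - \frac{25}{4} = - \frac{76}{89} - \frac{25}{4} = - \frac{2529}{356} \approx -7.1039$)
$-292 + \sqrt{A - 36} = -292 + \sqrt{- \frac{2529}{356} - 36} = -292 + \sqrt{- \frac{15345}{356}} = -292 + \frac{3 i \sqrt{151745}}{178}$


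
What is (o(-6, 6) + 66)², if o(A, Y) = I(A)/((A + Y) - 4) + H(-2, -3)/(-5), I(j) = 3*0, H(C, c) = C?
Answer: 110224/25 ≈ 4409.0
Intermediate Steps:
I(j) = 0
o(A, Y) = ⅖ (o(A, Y) = 0/((A + Y) - 4) - 2/(-5) = 0/(-4 + A + Y) - 2*(-⅕) = 0 + ⅖ = ⅖)
(o(-6, 6) + 66)² = (⅖ + 66)² = (332/5)² = 110224/25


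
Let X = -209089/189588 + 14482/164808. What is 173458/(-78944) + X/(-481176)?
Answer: -242548031206441129/110388279340393488 ≈ -2.1972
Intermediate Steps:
X = -47193343/46496457 (X = -209089*1/189588 + 14482*(1/164808) = -209089/189588 + 7241/82404 = -47193343/46496457 ≈ -1.0150)
173458/(-78944) + X/(-481176) = 173458/(-78944) - 47193343/46496457/(-481176) = 173458*(-1/78944) - 47193343/46496457*(-1/481176) = -86729/39472 + 47193343/22372979193432 = -242548031206441129/110388279340393488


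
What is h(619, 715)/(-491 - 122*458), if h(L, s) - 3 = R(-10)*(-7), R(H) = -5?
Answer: -38/56367 ≈ -0.00067415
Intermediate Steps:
h(L, s) = 38 (h(L, s) = 3 - 5*(-7) = 3 + 35 = 38)
h(619, 715)/(-491 - 122*458) = 38/(-491 - 122*458) = 38/(-491 - 55876) = 38/(-56367) = 38*(-1/56367) = -38/56367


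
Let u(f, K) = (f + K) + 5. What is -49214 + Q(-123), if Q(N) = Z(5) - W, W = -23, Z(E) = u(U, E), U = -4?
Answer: -49185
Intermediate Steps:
u(f, K) = 5 + K + f (u(f, K) = (K + f) + 5 = 5 + K + f)
Z(E) = 1 + E (Z(E) = 5 + E - 4 = 1 + E)
Q(N) = 29 (Q(N) = (1 + 5) - 1*(-23) = 6 + 23 = 29)
-49214 + Q(-123) = -49214 + 29 = -49185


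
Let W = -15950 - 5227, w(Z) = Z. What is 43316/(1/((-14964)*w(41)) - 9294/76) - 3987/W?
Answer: -1187475150740269/3354255696649 ≈ -354.02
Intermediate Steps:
W = -21177
43316/(1/((-14964)*w(41)) - 9294/76) - 3987/W = 43316/(1/(-14964*41) - 9294/76) - 3987/(-21177) = 43316/(-1/14964*1/41 - 9294*1/76) - 3987*(-1/21177) = 43316/(-1/613524 - 4647/38) + 443/2353 = 43316/(-1425523033/11656956) + 443/2353 = 43316*(-11656956/1425523033) + 443/2353 = -504932706096/1425523033 + 443/2353 = -1187475150740269/3354255696649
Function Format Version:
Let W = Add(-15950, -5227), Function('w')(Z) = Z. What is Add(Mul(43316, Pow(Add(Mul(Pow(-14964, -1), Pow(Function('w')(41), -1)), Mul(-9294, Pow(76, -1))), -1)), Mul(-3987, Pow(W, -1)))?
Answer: Rational(-1187475150740269, 3354255696649) ≈ -354.02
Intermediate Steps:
W = -21177
Add(Mul(43316, Pow(Add(Mul(Pow(-14964, -1), Pow(Function('w')(41), -1)), Mul(-9294, Pow(76, -1))), -1)), Mul(-3987, Pow(W, -1))) = Add(Mul(43316, Pow(Add(Mul(Pow(-14964, -1), Pow(41, -1)), Mul(-9294, Pow(76, -1))), -1)), Mul(-3987, Pow(-21177, -1))) = Add(Mul(43316, Pow(Add(Mul(Rational(-1, 14964), Rational(1, 41)), Mul(-9294, Rational(1, 76))), -1)), Mul(-3987, Rational(-1, 21177))) = Add(Mul(43316, Pow(Add(Rational(-1, 613524), Rational(-4647, 38)), -1)), Rational(443, 2353)) = Add(Mul(43316, Pow(Rational(-1425523033, 11656956), -1)), Rational(443, 2353)) = Add(Mul(43316, Rational(-11656956, 1425523033)), Rational(443, 2353)) = Add(Rational(-504932706096, 1425523033), Rational(443, 2353)) = Rational(-1187475150740269, 3354255696649)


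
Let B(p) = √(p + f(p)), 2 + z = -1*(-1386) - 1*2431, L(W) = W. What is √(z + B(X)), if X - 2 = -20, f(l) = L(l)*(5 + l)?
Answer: √(-1047 + 6*√6) ≈ 32.129*I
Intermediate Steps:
f(l) = l*(5 + l)
z = -1047 (z = -2 + (-1*(-1386) - 1*2431) = -2 + (1386 - 2431) = -2 - 1045 = -1047)
X = -18 (X = 2 - 20 = -18)
B(p) = √(p + p*(5 + p))
√(z + B(X)) = √(-1047 + √(-18*(6 - 18))) = √(-1047 + √(-18*(-12))) = √(-1047 + √216) = √(-1047 + 6*√6)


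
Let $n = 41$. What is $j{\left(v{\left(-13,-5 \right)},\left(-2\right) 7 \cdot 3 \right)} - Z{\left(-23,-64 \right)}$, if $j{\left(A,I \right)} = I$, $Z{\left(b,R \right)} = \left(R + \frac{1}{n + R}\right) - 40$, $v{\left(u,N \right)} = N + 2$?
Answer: $\frac{1427}{23} \approx 62.043$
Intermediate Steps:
$v{\left(u,N \right)} = 2 + N$
$Z{\left(b,R \right)} = -40 + R + \frac{1}{41 + R}$ ($Z{\left(b,R \right)} = \left(R + \frac{1}{41 + R}\right) - 40 = -40 + R + \frac{1}{41 + R}$)
$j{\left(v{\left(-13,-5 \right)},\left(-2\right) 7 \cdot 3 \right)} - Z{\left(-23,-64 \right)} = \left(-2\right) 7 \cdot 3 - \frac{-1639 - 64 + \left(-64\right)^{2}}{41 - 64} = \left(-14\right) 3 - \frac{-1639 - 64 + 4096}{-23} = -42 - \left(- \frac{1}{23}\right) 2393 = -42 - - \frac{2393}{23} = -42 + \frac{2393}{23} = \frac{1427}{23}$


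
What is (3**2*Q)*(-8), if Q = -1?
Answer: 72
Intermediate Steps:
(3**2*Q)*(-8) = (3**2*(-1))*(-8) = (9*(-1))*(-8) = -9*(-8) = 72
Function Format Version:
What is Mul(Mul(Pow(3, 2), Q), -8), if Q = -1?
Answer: 72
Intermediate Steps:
Mul(Mul(Pow(3, 2), Q), -8) = Mul(Mul(Pow(3, 2), -1), -8) = Mul(Mul(9, -1), -8) = Mul(-9, -8) = 72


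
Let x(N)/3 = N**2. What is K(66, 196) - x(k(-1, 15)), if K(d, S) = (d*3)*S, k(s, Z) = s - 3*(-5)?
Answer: 38220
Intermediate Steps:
k(s, Z) = 15 + s (k(s, Z) = s + 15 = 15 + s)
x(N) = 3*N**2
K(d, S) = 3*S*d (K(d, S) = (3*d)*S = 3*S*d)
K(66, 196) - x(k(-1, 15)) = 3*196*66 - 3*(15 - 1)**2 = 38808 - 3*14**2 = 38808 - 3*196 = 38808 - 1*588 = 38808 - 588 = 38220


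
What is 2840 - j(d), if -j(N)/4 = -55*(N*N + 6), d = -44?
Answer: -424400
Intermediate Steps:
j(N) = 1320 + 220*N**2 (j(N) = -(-220)*(N*N + 6) = -(-220)*(N**2 + 6) = -(-220)*(6 + N**2) = -4*(-330 - 55*N**2) = 1320 + 220*N**2)
2840 - j(d) = 2840 - (1320 + 220*(-44)**2) = 2840 - (1320 + 220*1936) = 2840 - (1320 + 425920) = 2840 - 1*427240 = 2840 - 427240 = -424400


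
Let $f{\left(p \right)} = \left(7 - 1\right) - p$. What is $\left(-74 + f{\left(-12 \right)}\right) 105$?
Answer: $-5880$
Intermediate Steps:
$f{\left(p \right)} = 6 - p$
$\left(-74 + f{\left(-12 \right)}\right) 105 = \left(-74 + \left(6 - -12\right)\right) 105 = \left(-74 + \left(6 + 12\right)\right) 105 = \left(-74 + 18\right) 105 = \left(-56\right) 105 = -5880$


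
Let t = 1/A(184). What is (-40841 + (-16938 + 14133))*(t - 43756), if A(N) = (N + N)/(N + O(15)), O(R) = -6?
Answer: 175697300345/92 ≈ 1.9098e+9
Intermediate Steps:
A(N) = 2*N/(-6 + N) (A(N) = (N + N)/(N - 6) = (2*N)/(-6 + N) = 2*N/(-6 + N))
t = 89/184 (t = 1/(2*184/(-6 + 184)) = 1/(2*184/178) = 1/(2*184*(1/178)) = 1/(184/89) = 89/184 ≈ 0.48370)
(-40841 + (-16938 + 14133))*(t - 43756) = (-40841 + (-16938 + 14133))*(89/184 - 43756) = (-40841 - 2805)*(-8051015/184) = -43646*(-8051015/184) = 175697300345/92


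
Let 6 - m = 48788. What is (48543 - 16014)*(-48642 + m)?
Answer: -3169105296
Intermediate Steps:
m = -48782 (m = 6 - 1*48788 = 6 - 48788 = -48782)
(48543 - 16014)*(-48642 + m) = (48543 - 16014)*(-48642 - 48782) = 32529*(-97424) = -3169105296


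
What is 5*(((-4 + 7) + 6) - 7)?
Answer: 10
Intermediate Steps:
5*(((-4 + 7) + 6) - 7) = 5*((3 + 6) - 7) = 5*(9 - 7) = 5*2 = 10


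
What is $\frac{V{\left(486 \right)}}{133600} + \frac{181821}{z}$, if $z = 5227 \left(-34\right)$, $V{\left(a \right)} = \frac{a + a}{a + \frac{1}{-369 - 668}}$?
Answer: $- \frac{1530270909328431}{1495760472478600} \approx -1.0231$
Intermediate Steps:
$V{\left(a \right)} = \frac{2 a}{- \frac{1}{1037} + a}$ ($V{\left(a \right)} = \frac{2 a}{a + \frac{1}{-1037}} = \frac{2 a}{a - \frac{1}{1037}} = \frac{2 a}{- \frac{1}{1037} + a}$)
$z = -177718$
$\frac{V{\left(486 \right)}}{133600} + \frac{181821}{z} = \frac{2074 \cdot 486 \frac{1}{-1 + 1037 \cdot 486}}{133600} + \frac{181821}{-177718} = 2074 \cdot 486 \frac{1}{-1 + 503982} \cdot \frac{1}{133600} + 181821 \left(- \frac{1}{177718}\right) = 2074 \cdot 486 \cdot \frac{1}{503981} \cdot \frac{1}{133600} - \frac{181821}{177718} = \frac{1007964}{503981} \cdot \frac{1}{133600} - \frac{181821}{177718} = \frac{251991}{16832965400} - \frac{181821}{177718} = - \frac{1530270909328431}{1495760472478600}$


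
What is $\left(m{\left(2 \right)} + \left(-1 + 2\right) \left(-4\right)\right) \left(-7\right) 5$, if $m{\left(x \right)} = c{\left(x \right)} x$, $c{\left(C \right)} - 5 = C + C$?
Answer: $-490$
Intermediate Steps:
$c{\left(C \right)} = 5 + 2 C$ ($c{\left(C \right)} = 5 + \left(C + C\right) = 5 + 2 C$)
$m{\left(x \right)} = x \left(5 + 2 x\right)$ ($m{\left(x \right)} = \left(5 + 2 x\right) x = x \left(5 + 2 x\right)$)
$\left(m{\left(2 \right)} + \left(-1 + 2\right) \left(-4\right)\right) \left(-7\right) 5 = \left(2 \left(5 + 2 \cdot 2\right) + \left(-1 + 2\right) \left(-4\right)\right) \left(-7\right) 5 = \left(2 \left(5 + 4\right) + 1 \left(-4\right)\right) \left(-7\right) 5 = \left(2 \cdot 9 - 4\right) \left(-7\right) 5 = \left(18 - 4\right) \left(-7\right) 5 = 14 \left(-7\right) 5 = \left(-98\right) 5 = -490$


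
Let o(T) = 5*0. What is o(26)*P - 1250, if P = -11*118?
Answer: -1250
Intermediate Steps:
o(T) = 0
P = -1298
o(26)*P - 1250 = 0*(-1298) - 1250 = 0 - 1250 = -1250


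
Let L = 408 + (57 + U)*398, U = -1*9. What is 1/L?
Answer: 1/19512 ≈ 5.1251e-5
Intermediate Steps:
U = -9
L = 19512 (L = 408 + (57 - 9)*398 = 408 + 48*398 = 408 + 19104 = 19512)
1/L = 1/19512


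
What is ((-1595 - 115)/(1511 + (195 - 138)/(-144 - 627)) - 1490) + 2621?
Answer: 73122813/64718 ≈ 1129.9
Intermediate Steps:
((-1595 - 115)/(1511 + (195 - 138)/(-144 - 627)) - 1490) + 2621 = (-1710/(1511 + 57/(-771)) - 1490) + 2621 = (-1710/(1511 + 57*(-1/771)) - 1490) + 2621 = (-1710/(1511 - 19/257) - 1490) + 2621 = (-1710/388308/257 - 1490) + 2621 = (-1710*257/388308 - 1490) + 2621 = (-73245/64718 - 1490) + 2621 = -96503065/64718 + 2621 = 73122813/64718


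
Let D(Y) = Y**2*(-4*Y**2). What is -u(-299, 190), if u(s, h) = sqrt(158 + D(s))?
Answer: -I*sqrt(31970155046) ≈ -1.788e+5*I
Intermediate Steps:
D(Y) = -4*Y**4
u(s, h) = sqrt(158 - 4*s**4)
-u(-299, 190) = -sqrt(158 - 4*(-299)**4) = -sqrt(158 - 4*7992538801) = -sqrt(158 - 31970155204) = -sqrt(-31970155046) = -I*sqrt(31970155046)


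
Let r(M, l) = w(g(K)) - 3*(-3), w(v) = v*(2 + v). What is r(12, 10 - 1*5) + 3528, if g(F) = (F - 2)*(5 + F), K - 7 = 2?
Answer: 13337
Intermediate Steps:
K = 9 (K = 7 + 2 = 9)
g(F) = (-2 + F)*(5 + F)
r(M, l) = 9809 (r(M, l) = (-10 + 9² + 3*9)*(2 + (-10 + 9² + 3*9)) - 3*(-3) = (-10 + 81 + 27)*(2 + (-10 + 81 + 27)) + 9 = 98*(2 + 98) + 9 = 98*100 + 9 = 9800 + 9 = 9809)
r(12, 10 - 1*5) + 3528 = 9809 + 3528 = 13337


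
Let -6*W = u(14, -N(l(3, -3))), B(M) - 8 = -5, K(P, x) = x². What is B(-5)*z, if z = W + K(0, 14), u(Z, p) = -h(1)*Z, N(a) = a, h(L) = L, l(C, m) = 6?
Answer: 595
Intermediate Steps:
u(Z, p) = -Z
B(M) = 3 (B(M) = 8 - 5 = 3)
W = 7/3 (W = -(-1)*14/6 = -⅙*(-14) = 7/3 ≈ 2.3333)
z = 595/3 (z = 7/3 + 14² = 7/3 + 196 = 595/3 ≈ 198.33)
B(-5)*z = 3*(595/3) = 595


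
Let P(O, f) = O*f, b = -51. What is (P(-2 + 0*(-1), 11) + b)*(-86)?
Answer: 6278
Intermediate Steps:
(P(-2 + 0*(-1), 11) + b)*(-86) = ((-2 + 0*(-1))*11 - 51)*(-86) = ((-2 + 0)*11 - 51)*(-86) = (-2*11 - 51)*(-86) = (-22 - 51)*(-86) = -73*(-86) = 6278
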